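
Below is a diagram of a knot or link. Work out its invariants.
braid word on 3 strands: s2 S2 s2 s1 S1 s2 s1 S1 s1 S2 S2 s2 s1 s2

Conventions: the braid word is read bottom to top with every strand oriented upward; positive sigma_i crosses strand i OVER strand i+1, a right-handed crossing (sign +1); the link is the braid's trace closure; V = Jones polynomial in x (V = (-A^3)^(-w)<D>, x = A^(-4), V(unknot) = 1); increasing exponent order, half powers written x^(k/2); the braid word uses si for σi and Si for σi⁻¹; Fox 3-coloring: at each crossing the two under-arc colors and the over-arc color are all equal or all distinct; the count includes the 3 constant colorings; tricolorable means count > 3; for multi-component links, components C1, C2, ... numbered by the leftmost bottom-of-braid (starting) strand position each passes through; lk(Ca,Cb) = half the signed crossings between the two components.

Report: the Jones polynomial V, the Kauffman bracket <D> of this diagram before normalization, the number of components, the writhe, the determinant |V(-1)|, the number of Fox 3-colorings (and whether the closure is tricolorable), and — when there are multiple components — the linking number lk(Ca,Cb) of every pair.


V = x - x^2 + 2x^3 - x^4 + x^5 - x^6
<D> = -A^-12 + A^-8 - A^-4 + 2 - A^4 + A^8 (w = +4)
1 component over 14 crossings, w = +4
3 Fox colorings among 3^14, |V(-1)| = 7: not tricolorable
why: inverse pairs cancel, leaving σ2 σ2 σ1 σ2⁻¹ σ1 σ2


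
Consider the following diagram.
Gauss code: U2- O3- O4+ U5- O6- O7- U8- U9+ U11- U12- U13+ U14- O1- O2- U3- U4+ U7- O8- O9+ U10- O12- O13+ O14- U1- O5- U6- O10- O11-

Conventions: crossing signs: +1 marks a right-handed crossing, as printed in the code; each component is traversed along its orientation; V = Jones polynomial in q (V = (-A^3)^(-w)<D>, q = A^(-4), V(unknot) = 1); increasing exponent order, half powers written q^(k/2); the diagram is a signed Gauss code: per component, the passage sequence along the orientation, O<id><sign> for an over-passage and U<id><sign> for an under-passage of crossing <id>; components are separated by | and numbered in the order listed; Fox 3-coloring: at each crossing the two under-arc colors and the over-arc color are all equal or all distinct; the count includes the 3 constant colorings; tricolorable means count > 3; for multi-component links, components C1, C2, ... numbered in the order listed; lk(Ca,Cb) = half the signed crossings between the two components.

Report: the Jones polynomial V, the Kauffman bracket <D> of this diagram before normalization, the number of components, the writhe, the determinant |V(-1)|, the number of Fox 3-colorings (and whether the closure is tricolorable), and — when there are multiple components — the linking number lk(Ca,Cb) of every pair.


V = -q^-8 + q^-5 + q^-3
<D> = A^-12 + A^-4 - A^8 (w = -8)
1 component over 14 crossings, w = -8
9 Fox colorings among 3^14, |V(-1)| = 3: tricolorable
why: w = -8 (over 14 crossings) is diagram-only; (-A^3)^(8) removes it from V


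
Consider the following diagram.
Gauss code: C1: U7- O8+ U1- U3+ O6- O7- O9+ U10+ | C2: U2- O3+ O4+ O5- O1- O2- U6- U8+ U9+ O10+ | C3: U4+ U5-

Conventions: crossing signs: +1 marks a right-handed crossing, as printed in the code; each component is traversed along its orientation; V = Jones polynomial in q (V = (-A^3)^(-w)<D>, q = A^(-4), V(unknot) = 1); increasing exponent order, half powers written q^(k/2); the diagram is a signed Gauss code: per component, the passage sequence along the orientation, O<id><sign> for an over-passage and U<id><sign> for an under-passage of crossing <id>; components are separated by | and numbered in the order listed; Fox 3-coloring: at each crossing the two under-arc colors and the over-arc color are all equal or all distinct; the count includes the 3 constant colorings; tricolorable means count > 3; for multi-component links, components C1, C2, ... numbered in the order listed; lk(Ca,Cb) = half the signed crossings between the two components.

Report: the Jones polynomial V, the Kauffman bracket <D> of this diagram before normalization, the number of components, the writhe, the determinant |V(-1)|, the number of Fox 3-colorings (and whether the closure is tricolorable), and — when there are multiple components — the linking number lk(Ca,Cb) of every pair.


Jones polynomial: V(q) = 1 + q + q^2 + q^3
<D> = A^-12 + A^-8 + A^-4 + 1; writhe 0
components 3, writhe 0 (10 crossings)
linking number lk(C1,C2) = +1
lk(C1,C3): 0
lk(C2,C3) = 0
3-colorings: 9 of 3^10, det 0 — tricolorable
note: det 0 = |V(-1)|; divisible by 3, so tricolorable


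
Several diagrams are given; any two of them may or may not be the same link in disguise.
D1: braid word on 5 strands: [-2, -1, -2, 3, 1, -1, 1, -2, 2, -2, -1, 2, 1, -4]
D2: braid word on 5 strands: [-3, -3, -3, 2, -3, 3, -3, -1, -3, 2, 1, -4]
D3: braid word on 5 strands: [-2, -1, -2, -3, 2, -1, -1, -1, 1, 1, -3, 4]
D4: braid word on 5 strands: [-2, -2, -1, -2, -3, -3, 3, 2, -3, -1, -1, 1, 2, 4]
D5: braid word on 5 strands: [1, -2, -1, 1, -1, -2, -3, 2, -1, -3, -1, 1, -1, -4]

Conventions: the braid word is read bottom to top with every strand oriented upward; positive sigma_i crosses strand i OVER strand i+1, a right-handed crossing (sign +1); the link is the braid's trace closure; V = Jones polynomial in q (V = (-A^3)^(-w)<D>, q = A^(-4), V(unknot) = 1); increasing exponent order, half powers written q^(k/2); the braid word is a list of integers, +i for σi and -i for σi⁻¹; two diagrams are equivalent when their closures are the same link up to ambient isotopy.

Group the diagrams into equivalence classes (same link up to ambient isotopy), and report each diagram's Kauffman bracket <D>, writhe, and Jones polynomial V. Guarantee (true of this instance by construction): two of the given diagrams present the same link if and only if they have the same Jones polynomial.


equivalence classes: {D1} | {D2} | {D3, D4, D5}
D1 (bracket A^-6; 14 crossings at w = -2): V = 1
V(D2) = -q^-7 + q^-6 - q^-5 + q^-4 + q^-2  [12 crossings, <D> = A^-4 + A^4 - A^8 + A^12 - A^16, w = -4]
D3 (bracket A^-8 - A^-4 + 2 - A^4 + A^8 - A^12; 12 crossings at w = -4): V = -q^-6 + q^-5 - q^-4 + 2q^-3 - q^-2 + q^-1
D4 (bracket A^-8 - A^-4 + 2 - A^4 + A^8 - A^12; 14 crossings at w = -4): V = -q^-6 + q^-5 - q^-4 + 2q^-3 - q^-2 + q^-1
V(D5) = -q^-6 + q^-5 - q^-4 + 2q^-3 - q^-2 + q^-1  (w -6, c 14, <D> = A^-14 - A^-10 + 2A^-6 - A^-2 + A^2 - A^6)
key observation: V(q) takes 3 values over 5 diagrams, fixing the grouping


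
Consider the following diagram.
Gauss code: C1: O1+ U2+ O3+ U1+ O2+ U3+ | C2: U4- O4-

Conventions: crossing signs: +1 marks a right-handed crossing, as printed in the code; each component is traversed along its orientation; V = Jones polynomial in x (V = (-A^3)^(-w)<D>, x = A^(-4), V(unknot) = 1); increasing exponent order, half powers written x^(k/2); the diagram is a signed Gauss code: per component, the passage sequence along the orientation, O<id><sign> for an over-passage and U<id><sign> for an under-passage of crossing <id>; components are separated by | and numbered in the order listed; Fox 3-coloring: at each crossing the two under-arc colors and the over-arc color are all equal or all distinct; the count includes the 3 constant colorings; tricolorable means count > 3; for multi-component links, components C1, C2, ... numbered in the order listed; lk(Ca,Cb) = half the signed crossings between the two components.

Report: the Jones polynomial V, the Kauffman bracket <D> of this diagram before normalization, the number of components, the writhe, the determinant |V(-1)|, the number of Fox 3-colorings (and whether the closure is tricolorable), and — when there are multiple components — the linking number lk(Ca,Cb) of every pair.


V = -x^(1/2) - x^(3/2) - x^(5/2) + x^(9/2)
<D> = A^-12 - A^-4 - 1 - A^4 (w = +2)
2 components over 4 crossings, w = +2
lk(C1,C2): 0
27 Fox colorings among 3^4, |V(-1)| = 0: tricolorable
why: the 1 component pair carries total linking 0


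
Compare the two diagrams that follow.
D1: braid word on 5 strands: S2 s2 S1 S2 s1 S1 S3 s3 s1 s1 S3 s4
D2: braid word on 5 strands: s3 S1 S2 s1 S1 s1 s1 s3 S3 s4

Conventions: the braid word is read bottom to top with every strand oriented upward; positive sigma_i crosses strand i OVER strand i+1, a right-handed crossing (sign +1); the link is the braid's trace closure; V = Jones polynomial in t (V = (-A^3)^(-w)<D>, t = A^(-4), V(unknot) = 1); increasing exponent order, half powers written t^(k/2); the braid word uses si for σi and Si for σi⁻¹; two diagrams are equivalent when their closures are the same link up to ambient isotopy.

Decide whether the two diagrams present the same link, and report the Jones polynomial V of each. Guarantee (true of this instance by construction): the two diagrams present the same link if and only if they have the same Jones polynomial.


equivalent: yes
V(D1) = 1  (w 0, c 12, <D> = 1)
V(D2) = 1  [10 crossings, <D> = A^6, w = +2]
key observation: one V(t) for all 2 diagrams — one class (guaranteed)


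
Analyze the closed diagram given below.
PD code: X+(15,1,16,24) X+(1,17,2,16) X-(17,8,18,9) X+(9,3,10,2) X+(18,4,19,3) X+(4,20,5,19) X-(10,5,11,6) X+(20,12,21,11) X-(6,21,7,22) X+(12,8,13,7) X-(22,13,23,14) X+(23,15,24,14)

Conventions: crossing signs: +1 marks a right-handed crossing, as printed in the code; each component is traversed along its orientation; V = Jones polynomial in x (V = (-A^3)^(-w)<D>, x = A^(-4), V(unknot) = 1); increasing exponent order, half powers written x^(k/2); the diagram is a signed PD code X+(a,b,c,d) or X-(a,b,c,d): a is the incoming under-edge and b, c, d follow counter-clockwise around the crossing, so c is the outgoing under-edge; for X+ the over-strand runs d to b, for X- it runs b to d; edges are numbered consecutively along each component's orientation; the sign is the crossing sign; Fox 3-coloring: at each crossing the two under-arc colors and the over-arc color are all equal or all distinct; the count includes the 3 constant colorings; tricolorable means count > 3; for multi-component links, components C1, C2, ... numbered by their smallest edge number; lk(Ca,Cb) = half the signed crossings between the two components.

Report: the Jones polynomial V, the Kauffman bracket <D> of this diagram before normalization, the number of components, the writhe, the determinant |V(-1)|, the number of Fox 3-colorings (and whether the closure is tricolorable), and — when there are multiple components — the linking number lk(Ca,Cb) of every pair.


V = -1 + 4x - 5x^2 + 7x^3 - 7x^4 + 6x^5 - 5x^6 + 3x^7 - x^8
<D> = -A^-20 + 3A^-16 - 5A^-12 + 6A^-8 - 7A^-4 + 7 - 5A^4 + 4A^8 - A^12 (w = +4)
1 component over 12 crossings, w = +4
9 Fox colorings among 3^12, |V(-1)| = 39: tricolorable
why: V spans 8 powers of x: at least 8 crossings in any diagram


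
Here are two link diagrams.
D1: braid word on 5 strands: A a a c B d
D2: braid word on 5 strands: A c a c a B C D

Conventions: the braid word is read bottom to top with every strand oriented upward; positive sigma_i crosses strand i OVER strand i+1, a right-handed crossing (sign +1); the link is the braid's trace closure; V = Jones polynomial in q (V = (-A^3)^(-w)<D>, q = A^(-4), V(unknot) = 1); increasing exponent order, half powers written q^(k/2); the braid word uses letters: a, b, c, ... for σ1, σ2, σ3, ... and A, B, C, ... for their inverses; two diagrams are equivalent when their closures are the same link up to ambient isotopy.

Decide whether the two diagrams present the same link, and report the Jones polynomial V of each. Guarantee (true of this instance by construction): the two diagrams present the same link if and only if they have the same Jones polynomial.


same link: yes
V(D1) = 1  [6 crossings, <D> = A^6, w = +2]
V(D2) = 1  (w 0, c 8, <D> = 1)
note: one V(q) for all 2 diagrams — one class (guaranteed)


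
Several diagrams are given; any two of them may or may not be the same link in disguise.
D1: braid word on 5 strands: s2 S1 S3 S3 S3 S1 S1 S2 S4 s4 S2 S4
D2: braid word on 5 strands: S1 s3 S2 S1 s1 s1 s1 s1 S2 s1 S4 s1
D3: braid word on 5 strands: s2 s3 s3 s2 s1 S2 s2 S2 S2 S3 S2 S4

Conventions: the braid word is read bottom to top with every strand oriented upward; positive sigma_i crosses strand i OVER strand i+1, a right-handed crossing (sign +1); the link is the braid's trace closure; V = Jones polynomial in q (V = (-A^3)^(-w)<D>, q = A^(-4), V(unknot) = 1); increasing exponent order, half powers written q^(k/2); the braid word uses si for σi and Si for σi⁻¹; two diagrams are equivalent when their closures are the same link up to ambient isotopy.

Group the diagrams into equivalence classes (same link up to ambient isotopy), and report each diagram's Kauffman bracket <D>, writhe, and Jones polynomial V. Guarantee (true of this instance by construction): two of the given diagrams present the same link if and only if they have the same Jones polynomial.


classes: {D1} | {D2} | {D3}
V(D1) = q^-8 - 2q^-7 + q^-6 - 2q^-5 + 2q^-4 + q^-2  [12 crossings, <D> = A^-16 + 2A^-8 - 2A^-4 + 1 - 2A^4 + A^8, w = -8]
V(D2) = q^-1 - 1 + 2q - 2q^2 + 2q^3 - 2q^4 + q^5  [12 crossings, <D> = A^-14 - 2A^-10 + 2A^-6 - 2A^-2 + 2A^2 - A^6 + A^10, w = +2]
V(D3) = 1  (w 0, c 12, <D> = 1)
insight: comparing 3 Jones polynomials yields 3 groups


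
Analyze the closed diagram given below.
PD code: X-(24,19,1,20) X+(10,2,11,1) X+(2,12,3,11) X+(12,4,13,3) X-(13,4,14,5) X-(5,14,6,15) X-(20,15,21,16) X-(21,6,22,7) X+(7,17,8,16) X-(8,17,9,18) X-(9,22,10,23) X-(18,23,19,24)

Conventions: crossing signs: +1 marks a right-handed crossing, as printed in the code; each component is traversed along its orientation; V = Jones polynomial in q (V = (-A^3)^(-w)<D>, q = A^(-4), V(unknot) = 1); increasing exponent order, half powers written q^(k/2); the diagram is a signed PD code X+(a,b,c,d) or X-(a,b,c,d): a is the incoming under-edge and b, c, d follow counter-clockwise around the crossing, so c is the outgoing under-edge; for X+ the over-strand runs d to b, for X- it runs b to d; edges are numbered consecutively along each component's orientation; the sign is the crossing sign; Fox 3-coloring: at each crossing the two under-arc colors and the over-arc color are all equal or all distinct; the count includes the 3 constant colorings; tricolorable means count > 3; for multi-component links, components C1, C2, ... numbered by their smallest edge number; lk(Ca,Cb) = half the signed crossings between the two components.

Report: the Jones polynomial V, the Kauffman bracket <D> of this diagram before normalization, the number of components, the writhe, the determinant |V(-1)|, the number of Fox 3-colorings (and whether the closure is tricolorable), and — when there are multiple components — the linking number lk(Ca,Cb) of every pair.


Jones polynomial: V(q) = -q^-6 + q^-5 - q^-4 + 2q^-3 - q^-2 + q^-1
<D> = A^-8 - A^-4 + 2 - A^4 + A^8 - A^12; writhe -4
components 1, writhe -4 (12 crossings)
3-colorings: 3 of 3^12, det 7 — not tricolorable
note: |V(-1)| = 7: so not tricolorable, since 3 does not divide 7


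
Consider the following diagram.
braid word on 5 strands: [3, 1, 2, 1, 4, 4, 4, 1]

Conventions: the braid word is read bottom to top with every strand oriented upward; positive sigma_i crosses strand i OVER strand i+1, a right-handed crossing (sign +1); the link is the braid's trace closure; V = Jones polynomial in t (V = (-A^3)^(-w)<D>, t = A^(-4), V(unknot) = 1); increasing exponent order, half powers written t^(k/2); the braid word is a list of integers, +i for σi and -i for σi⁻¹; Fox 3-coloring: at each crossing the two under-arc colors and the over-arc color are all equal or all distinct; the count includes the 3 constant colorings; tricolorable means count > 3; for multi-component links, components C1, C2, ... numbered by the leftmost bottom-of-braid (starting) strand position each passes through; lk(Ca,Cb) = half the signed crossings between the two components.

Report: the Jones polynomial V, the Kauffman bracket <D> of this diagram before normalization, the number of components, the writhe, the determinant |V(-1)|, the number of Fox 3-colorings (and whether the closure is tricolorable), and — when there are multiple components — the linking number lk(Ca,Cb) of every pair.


V(t) = t^2 + 2t^4 - 2t^5 + t^6 - 2t^7 + t^8
bracket: A^-8 - 2A^-4 + 1 - 2A^4 + 2A^8 + A^16, w = +8
1 component, writhe +8, over 8 crossings
det 9, colorings 27 of 3^8 — tricolorable
observation: V spans 6 powers of t: at least 6 crossings in any diagram


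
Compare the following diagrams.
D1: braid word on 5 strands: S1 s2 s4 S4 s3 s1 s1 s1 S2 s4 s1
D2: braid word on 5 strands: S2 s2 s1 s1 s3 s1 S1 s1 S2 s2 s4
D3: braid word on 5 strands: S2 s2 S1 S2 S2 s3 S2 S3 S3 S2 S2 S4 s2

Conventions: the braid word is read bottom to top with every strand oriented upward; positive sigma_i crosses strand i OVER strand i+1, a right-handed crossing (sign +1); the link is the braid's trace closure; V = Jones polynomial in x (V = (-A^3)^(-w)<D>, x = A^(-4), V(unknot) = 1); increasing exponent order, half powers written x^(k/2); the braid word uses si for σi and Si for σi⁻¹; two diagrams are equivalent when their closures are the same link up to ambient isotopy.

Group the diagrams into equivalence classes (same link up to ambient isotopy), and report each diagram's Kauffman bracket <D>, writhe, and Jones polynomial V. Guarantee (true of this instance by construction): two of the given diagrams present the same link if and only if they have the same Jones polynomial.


equivalence classes: {D1, D2} | {D3}
D1 (bracket -A^-3 + A^5 + A^9 + A^13; 11 crossings at w = +5): V = -x^(1/2) - x^(3/2) - x^(5/2) + x^(9/2)
D2 (bracket -A^-3 + A^5 + A^9 + A^13; 11 crossings at w = +5): V = -x^(1/2) - x^(3/2) - x^(5/2) + x^(9/2)
V(D3) = -x^(-15/2) + x^(-13/2) - 2x^(-11/2) + 2x^(-9/2) - 2x^(-7/2) + x^(-5/2) - x^(-3/2)  (w -7, c 13, <D> = A^-15 - A^-11 + 2A^-7 - 2A^-3 + 2A - A^5 + A^9)
observation: 2 classes among 3 diagrams; unequal V(x) rules out equality


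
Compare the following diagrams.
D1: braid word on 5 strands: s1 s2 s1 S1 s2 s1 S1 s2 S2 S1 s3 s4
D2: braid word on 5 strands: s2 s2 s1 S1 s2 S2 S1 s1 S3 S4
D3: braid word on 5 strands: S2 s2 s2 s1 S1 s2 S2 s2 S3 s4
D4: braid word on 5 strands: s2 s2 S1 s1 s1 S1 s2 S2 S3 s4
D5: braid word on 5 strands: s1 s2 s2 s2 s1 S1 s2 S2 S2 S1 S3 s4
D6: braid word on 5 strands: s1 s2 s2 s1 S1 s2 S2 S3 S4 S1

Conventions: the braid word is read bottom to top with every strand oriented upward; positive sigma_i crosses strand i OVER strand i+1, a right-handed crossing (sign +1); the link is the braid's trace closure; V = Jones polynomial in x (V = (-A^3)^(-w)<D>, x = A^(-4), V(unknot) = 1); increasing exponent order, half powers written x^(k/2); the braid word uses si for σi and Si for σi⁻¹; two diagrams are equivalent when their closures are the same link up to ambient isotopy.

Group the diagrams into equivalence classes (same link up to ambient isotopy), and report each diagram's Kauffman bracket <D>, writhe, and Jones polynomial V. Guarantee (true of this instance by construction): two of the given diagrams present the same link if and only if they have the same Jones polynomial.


classes: {D1, D2, D3, D4, D5, D6}
V(D1) = 1 + x + x^2 + x^3  [12 crossings, <D> = 1 + A^4 + A^8 + A^12, w = +4]
D2 (bracket A^-12 + A^-8 + A^-4 + 1; 10 crossings at w = 0): V = 1 + x + x^2 + x^3
V(D3) = 1 + x + x^2 + x^3  [10 crossings, <D> = A^-6 + A^-2 + A^2 + A^6, w = +2]
D4 (bracket A^-6 + A^-2 + A^2 + A^6; 10 crossings at w = +2): V = 1 + x + x^2 + x^3
D5 (bracket A^-6 + A^-2 + A^2 + A^6; 12 crossings at w = +2): V = 1 + x + x^2 + x^3
V(D6) = 1 + x + x^2 + x^3  (w 0, c 10, <D> = A^-12 + A^-8 + A^-4 + 1)
insight: all 6 diagrams share one V(x), hence one class


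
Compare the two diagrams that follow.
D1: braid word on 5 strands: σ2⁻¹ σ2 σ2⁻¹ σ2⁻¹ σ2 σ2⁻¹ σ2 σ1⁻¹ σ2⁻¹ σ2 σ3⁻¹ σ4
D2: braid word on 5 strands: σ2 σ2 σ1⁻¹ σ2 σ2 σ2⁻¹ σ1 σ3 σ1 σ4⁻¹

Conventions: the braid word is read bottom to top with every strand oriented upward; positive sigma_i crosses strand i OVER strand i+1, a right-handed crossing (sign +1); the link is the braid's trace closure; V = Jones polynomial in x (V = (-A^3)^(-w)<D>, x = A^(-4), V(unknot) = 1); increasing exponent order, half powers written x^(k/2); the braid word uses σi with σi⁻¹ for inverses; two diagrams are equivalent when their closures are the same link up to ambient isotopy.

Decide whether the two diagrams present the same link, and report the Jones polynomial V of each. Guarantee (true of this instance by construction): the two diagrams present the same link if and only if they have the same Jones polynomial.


same link: no
V(D1) = 1  [12 crossings, <D> = A^-6, w = -2]
D2 (bracket -A^-12 + A^-8 - A^-4 + 2 - A^4 + A^8; 10 crossings at w = +4): V = x - x^2 + 2x^3 - x^4 + x^5 - x^6
note: 2 values of V(x) split the 2 diagrams


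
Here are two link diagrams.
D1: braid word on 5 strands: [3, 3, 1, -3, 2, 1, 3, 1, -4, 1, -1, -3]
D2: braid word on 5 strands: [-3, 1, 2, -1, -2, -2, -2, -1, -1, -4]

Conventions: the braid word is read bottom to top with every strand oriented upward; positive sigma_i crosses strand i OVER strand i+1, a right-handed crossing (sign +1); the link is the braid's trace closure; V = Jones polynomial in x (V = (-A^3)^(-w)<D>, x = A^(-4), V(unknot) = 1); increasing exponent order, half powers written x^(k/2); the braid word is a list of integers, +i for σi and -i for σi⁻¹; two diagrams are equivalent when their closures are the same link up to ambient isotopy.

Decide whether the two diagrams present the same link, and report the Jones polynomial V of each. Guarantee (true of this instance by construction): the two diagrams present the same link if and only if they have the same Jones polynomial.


same link: no
V(D1) = x + x^3 - x^4  [12 crossings, <D> = -A^-4 + 1 + A^8, w = +4]
V(D2) = -x^-6 + x^-5 - x^-4 + 2x^-3 - x^-2 + x^-1  (w -6, c 10, <D> = A^-14 - A^-10 + 2A^-6 - A^-2 + A^2 - A^6)
note: 2 values of V(x) split the 2 diagrams


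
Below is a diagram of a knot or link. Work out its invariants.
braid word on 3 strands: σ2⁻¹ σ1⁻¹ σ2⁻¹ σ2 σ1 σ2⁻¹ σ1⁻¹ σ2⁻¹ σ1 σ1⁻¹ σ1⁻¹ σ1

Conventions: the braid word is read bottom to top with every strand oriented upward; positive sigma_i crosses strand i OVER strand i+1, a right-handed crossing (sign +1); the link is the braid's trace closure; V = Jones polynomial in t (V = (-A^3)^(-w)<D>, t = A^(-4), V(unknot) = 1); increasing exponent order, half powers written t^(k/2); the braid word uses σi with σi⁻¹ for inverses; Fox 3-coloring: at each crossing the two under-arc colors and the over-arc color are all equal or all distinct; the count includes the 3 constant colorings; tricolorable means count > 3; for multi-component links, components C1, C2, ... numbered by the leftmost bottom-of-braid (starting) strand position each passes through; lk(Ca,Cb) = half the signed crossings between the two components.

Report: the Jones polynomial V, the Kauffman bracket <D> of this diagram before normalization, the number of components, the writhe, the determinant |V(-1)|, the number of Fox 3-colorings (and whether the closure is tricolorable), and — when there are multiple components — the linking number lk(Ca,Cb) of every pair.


V(t) = -t^-4 + t^-3 + t^-1
bracket: A^-8 + 1 - A^4, w = -4
1 component, writhe -4, over 12 crossings
det 3, colorings 9 of 3^12 — tricolorable
observation: V spans 3 powers of t: at least 3 crossings in any diagram


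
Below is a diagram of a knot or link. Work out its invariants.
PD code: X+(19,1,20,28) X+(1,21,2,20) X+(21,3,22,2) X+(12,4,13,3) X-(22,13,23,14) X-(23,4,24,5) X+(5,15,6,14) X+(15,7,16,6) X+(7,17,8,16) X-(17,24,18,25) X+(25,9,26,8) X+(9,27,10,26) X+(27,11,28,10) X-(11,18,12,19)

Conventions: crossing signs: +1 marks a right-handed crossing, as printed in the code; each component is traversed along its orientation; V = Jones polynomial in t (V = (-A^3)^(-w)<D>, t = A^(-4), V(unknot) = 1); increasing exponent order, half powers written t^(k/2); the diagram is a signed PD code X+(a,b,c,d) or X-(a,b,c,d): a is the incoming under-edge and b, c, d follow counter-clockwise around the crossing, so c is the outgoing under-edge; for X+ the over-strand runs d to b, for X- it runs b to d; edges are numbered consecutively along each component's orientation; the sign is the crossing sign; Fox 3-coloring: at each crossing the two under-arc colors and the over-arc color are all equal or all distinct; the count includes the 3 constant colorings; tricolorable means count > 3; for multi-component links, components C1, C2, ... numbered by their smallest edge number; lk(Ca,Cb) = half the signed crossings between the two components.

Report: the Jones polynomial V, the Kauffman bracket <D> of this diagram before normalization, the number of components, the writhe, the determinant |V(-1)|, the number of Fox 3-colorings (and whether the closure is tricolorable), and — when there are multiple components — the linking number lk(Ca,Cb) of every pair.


V = -1 + 3t - 5t^2 + 9t^3 - 11t^4 + 14t^5 - 15t^6 + 14t^7 - 12t^8 + 9t^9 - 6t^10 + 3t^11 - t^12
<D> = -A^-30 + 3A^-26 - 6A^-22 + 9A^-18 - 12A^-14 + 14A^-10 - 15A^-6 + 14A^-2 - 11A^2 + 9A^6 - 5A^10 + 3A^14 - A^18 (w = +6)
1 component over 14 crossings, w = +6
3 Fox colorings among 3^14, |V(-1)| = 103: not tricolorable
why: |V(-1)| = 103: so not tricolorable, since 3 does not divide 103


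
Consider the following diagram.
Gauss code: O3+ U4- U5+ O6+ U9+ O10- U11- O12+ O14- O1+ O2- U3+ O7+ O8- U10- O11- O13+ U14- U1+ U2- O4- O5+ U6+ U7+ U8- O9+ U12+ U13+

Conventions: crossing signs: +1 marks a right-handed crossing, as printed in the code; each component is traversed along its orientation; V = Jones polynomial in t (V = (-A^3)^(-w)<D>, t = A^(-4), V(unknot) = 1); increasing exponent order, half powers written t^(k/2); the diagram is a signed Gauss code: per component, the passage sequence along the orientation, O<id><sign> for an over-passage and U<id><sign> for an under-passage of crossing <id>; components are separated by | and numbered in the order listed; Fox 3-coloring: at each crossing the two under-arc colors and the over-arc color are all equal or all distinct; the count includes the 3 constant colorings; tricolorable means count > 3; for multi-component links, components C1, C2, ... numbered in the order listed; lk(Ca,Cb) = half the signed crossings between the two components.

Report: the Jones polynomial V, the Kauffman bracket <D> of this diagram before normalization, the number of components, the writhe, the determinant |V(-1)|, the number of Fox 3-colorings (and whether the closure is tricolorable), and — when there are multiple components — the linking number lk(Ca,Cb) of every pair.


V(t) = -t^-1 + 2 - t + 2t^2 - t^3 + t^4 - t^5
bracket: -A^-14 + A^-10 - A^-6 + 2A^-2 - A^2 + 2A^6 - A^10, w = +2
1 component, writhe +2, over 14 crossings
det 9, colorings 9 of 3^14 — tricolorable
observation: V spans 6 powers of t: at least 6 crossings in any diagram


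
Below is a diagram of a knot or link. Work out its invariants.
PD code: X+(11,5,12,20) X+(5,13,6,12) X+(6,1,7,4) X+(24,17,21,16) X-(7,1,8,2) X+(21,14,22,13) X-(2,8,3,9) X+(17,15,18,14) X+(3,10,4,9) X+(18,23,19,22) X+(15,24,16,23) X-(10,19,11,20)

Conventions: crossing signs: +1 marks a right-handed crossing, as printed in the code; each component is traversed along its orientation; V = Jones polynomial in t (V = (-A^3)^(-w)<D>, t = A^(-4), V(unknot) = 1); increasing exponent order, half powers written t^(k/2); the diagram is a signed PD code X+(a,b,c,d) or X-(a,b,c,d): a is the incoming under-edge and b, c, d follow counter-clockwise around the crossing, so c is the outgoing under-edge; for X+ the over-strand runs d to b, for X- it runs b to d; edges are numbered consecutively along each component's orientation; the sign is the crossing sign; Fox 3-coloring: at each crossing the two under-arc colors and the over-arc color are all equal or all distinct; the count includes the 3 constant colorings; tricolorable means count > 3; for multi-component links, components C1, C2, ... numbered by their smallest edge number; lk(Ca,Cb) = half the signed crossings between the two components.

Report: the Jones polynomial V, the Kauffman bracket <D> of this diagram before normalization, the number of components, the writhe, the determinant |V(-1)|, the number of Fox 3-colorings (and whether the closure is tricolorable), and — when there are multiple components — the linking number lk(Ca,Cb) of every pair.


Jones polynomial: V(t) = t + t^2 + t^3 + t^6
<D> = A^-6 + A^6 + A^10 + A^14; writhe +6
components 3, writhe +6 (12 crossings)
linking number lk(C1,C2) = 0
lk(C1,C3): 0
lk(C2,C3) = +2
3-colorings: 9 of 3^12, det 0 — tricolorable
note: summing lk over 3 pairs gives +2


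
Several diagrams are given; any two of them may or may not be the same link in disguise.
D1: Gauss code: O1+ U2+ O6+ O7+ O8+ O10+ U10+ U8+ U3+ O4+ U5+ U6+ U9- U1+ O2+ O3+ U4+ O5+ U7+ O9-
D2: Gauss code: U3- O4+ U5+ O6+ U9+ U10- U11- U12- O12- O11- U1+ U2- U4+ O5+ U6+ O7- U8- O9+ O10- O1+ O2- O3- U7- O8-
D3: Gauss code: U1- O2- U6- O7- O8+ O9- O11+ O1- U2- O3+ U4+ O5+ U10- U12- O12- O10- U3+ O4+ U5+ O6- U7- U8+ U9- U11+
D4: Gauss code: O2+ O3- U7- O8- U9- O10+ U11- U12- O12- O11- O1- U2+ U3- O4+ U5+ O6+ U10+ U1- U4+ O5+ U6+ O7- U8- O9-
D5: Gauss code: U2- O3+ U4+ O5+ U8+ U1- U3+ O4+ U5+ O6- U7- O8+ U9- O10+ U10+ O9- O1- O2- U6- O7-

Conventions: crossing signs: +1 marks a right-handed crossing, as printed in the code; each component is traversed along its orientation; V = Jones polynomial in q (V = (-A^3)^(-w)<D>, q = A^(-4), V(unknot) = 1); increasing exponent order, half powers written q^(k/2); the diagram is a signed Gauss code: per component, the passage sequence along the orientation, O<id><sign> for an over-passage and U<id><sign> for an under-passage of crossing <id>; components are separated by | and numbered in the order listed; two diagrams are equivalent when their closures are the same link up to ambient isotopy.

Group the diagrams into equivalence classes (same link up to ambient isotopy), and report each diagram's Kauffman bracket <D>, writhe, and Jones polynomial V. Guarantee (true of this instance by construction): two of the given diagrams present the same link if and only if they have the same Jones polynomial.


grouping into links: {D1} | {D2, D3, D4, D5}
V(D1) = q^2 + q^4 - q^5 + q^6 - q^7  (w +8, c 10, <D> = -A^-4 + 1 - A^4 + A^8 + A^16)
V(D2) = -q^-3 + q^-2 - q^-1 + 3 - q + q^2 - q^3  (w -2, c 12, <D> = -A^-18 + A^-14 - A^-10 + 3A^-6 - A^-2 + A^2 - A^6)
D3 (bracket -A^-18 + A^-14 - A^-10 + 3A^-6 - A^-2 + A^2 - A^6; 12 crossings at w = -2): V = -q^-3 + q^-2 - q^-1 + 3 - q + q^2 - q^3
D4 (bracket -A^-18 + A^-14 - A^-10 + 3A^-6 - A^-2 + A^2 - A^6; 12 crossings at w = -2): V = -q^-3 + q^-2 - q^-1 + 3 - q + q^2 - q^3
V(D5) = -q^-3 + q^-2 - q^-1 + 3 - q + q^2 - q^3  (w 0, c 10, <D> = -A^-12 + A^-8 - A^-4 + 3 - A^4 + A^8 - A^12)
why: comparing 5 Jones polynomials yields 2 groups


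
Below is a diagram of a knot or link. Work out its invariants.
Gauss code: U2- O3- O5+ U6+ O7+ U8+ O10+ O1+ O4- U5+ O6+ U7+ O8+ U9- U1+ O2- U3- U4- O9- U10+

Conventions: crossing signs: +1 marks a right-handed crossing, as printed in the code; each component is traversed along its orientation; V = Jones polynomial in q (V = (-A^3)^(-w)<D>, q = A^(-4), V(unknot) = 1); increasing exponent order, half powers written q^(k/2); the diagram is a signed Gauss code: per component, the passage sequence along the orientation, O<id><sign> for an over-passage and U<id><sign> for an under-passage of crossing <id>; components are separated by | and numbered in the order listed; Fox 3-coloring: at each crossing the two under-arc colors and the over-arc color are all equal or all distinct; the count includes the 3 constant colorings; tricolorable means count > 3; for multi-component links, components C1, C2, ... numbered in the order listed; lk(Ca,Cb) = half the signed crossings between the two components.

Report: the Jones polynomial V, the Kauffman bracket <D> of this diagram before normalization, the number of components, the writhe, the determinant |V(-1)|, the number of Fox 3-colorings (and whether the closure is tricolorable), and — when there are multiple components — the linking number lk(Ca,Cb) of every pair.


Jones polynomial: V(q) = -q^-2 + q^-1 - 1 + 3q - 2q^2 + 3q^3 - 2q^4 + q^5 - q^6
<D> = -A^-18 + A^-14 - 2A^-10 + 3A^-6 - 2A^-2 + 3A^2 - A^6 + A^10 - A^14; writhe +2
components 1, writhe +2 (10 crossings)
3-colorings: 9 of 3^10, det 15 — tricolorable
note: det 15 = |V(-1)|; divisible by 3, so tricolorable


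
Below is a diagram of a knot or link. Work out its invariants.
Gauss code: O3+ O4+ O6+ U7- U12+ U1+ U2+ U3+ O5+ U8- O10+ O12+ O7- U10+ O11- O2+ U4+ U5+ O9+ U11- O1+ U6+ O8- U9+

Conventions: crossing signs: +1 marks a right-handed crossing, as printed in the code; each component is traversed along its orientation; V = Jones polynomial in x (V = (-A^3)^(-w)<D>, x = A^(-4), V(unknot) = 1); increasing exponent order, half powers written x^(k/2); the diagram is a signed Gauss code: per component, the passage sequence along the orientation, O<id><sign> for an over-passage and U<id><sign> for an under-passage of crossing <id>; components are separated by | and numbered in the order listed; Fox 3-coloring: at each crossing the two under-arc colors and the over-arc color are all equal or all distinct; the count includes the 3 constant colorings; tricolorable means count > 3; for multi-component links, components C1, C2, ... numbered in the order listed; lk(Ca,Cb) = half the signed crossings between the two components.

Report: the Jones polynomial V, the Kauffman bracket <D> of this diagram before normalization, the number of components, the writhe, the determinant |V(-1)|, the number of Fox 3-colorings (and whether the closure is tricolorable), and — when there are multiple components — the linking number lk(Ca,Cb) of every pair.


V = 2x - 2x^2 + 3x^3 - 3x^4 + 2x^5 - 2x^6 + x^7
<D> = A^-10 - 2A^-6 + 2A^-2 - 3A^2 + 3A^6 - 2A^10 + 2A^14 (w = +6)
1 component over 12 crossings, w = +6
9 Fox colorings among 3^12, |V(-1)| = 15: tricolorable
why: w = +6 (over 12 crossings) is diagram-only; (-A^3)^(-6) removes it from V


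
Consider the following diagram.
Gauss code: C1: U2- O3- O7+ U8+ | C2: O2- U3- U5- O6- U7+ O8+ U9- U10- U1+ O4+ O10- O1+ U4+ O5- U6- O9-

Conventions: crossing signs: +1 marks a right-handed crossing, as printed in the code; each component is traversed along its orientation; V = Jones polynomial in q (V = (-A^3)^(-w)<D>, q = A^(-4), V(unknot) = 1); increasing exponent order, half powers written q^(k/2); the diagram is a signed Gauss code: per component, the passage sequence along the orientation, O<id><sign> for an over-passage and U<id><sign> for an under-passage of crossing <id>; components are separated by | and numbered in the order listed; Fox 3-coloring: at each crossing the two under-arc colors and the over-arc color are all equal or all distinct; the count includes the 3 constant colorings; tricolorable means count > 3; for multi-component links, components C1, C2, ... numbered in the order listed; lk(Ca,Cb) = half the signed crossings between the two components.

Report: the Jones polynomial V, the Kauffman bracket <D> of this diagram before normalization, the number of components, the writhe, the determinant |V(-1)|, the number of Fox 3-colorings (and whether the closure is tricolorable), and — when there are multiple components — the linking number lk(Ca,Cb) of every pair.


Jones polynomial: V(q) = q^(-11/2) - q^(-9/2) + q^(-7/2) - 2q^(-5/2) + q^(-3/2) - 2q^(-1/2)
<D> = -2A^-4 + 1 - 2A^4 + A^8 - A^12 + A^16; writhe -2
components 2, writhe -2 (10 crossings)
linking number lk(C1,C2) = 0
3-colorings: 3 of 3^10, det 8 — not tricolorable
note: w = -2 (over 10 crossings) is diagram-only; (-A^3)^(2) removes it from V


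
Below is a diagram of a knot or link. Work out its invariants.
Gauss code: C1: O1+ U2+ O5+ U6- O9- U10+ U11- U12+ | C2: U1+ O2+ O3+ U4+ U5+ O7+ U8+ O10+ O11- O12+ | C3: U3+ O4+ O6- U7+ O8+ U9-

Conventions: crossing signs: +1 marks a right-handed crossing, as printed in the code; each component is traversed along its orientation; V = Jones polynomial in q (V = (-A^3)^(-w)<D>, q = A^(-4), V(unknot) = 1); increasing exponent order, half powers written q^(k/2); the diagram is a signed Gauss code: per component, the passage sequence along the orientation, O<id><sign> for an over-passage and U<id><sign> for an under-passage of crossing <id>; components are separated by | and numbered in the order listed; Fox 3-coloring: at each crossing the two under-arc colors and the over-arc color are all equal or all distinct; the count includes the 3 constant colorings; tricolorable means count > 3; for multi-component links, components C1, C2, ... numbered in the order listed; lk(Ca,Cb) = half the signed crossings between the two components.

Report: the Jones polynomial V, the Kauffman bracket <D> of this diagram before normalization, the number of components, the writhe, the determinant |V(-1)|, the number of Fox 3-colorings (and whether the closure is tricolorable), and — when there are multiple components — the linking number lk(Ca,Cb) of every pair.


Jones polynomial: V(q) = 2q^2 - 2q^3 + 5q^4 - 5q^5 + 6q^6 - 5q^7 + 4q^8 - 2q^9 + q^10
<D> = A^-22 - 2A^-18 + 4A^-14 - 5A^-10 + 6A^-6 - 5A^-2 + 5A^2 - 2A^6 + 2A^10; writhe +6
components 3, writhe +6 (12 crossings)
linking number lk(C1,C2) = +2
lk(C1,C3): -1
lk(C2,C3) = +2
3-colorings: 3 of 3^12, det 32 — not tricolorable
note: w = +6 (over 12 crossings) is diagram-only; (-A^3)^(-6) removes it from V


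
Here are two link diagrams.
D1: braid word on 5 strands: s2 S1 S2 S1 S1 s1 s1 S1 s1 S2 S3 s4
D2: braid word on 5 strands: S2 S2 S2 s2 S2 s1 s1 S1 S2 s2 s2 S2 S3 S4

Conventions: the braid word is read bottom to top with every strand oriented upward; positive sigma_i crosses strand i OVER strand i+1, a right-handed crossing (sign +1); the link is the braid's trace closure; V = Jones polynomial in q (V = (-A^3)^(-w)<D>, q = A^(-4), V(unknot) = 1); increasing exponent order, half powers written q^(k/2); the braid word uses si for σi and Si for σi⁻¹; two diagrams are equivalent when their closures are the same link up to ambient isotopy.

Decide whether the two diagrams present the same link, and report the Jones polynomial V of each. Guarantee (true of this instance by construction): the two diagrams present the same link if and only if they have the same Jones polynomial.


equivalent: no
D1 (bracket A^-6; 12 crossings at w = -2): V = 1
V(D2) = -q^-4 + q^-3 + q^-1  (w -4, c 14, <D> = A^-8 + 1 - A^4)
key observation: V(q) takes 2 values over 2 diagrams, fixing the grouping


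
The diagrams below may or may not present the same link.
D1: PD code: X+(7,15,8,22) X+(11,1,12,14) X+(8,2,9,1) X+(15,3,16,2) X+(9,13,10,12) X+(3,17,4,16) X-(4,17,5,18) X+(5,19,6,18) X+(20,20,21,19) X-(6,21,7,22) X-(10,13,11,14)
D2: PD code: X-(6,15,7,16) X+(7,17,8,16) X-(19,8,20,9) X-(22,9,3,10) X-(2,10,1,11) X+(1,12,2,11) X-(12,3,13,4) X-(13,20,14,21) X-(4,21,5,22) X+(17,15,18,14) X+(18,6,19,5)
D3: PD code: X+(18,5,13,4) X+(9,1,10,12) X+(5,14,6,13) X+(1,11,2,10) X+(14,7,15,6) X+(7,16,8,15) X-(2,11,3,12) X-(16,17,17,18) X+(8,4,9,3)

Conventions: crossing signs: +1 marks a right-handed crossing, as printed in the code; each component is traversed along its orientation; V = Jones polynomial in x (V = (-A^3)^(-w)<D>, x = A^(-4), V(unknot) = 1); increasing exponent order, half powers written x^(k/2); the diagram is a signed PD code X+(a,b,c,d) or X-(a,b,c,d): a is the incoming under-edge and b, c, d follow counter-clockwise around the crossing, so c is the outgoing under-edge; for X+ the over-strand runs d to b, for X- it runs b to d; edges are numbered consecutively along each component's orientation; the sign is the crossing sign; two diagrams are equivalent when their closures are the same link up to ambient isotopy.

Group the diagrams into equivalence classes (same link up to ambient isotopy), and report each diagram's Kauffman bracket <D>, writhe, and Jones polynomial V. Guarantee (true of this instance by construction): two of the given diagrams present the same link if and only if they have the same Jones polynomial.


equivalence classes: {D1} | {D2} | {D3}
D1 (bracket A^5 + A^13; 11 crossings at w = +5): V = -x^(1/2) - x^(5/2)
D2 (bracket A^-7 + A^-3 + A - A^9; 11 crossings at w = -3): V = x^(-9/2) - x^(-5/2) - x^(-3/2) - x^(-1/2)
V(D3) = -x^(3/2) - x^(7/2) + x^(9/2) - x^(11/2)  (w +5, c 9, <D> = A^-7 - A^-3 + A + A^9)
observation: V(x) takes 3 values over 3 diagrams, fixing the grouping
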